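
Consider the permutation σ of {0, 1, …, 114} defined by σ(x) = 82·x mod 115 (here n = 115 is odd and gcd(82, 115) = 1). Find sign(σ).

Orbit of 58 under x↦82x: [58, 41, 27, 29, 78, 71, 72]… (length divides ord_115(82)).
6 cycles of lengths [44, 44, 11, 11, 4, 1].
Σ(ℓ_i−1) = 115−6 = 109; sign = (−1)^109 = -1.
Check: (82/115) = -1 by Zolotarev.

-1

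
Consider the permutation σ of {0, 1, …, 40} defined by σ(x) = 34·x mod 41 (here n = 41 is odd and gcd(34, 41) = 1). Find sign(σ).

-1

Orbit of 6 under x↦34x: [6, 40, 7, 33, 15, 18, 38]… (length divides ord_41(34)).
2 cycles of lengths [40, 1].
Σ(ℓ_i−1) = 41−2 = 39; sign = (−1)^39 = -1.
(34|41)_J = -1 (Zolotarev's lemma cross-check).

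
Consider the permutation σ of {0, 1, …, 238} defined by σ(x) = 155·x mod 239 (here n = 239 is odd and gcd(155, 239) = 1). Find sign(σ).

Start at x=20: 20 → 232 → 110 → 81 → 127 → 87 → 101 → … (one orbit).
π_155 has 3 disjoint cycles with lengths [119, 119, 1] on {0,…,238}.
3 cycles on 239: each ℓ→(−1)^(ℓ−1), product (−1)^236 = +1.
Check: (155/239) = +1 by Zolotarev.

+1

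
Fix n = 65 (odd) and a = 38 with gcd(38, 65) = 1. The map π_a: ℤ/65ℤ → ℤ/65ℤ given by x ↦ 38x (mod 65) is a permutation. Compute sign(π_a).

-1

Trace 1: π^k(1) = [1, 38, 14, 12] for k=0..3.
20 cycles of lengths [4, 4, 4, 4, 4, 4, 4, 4, 4, 4, 4, 4, 4, 2, 2, 2, 2, 2, 2, 1].
sign(π) = (−1)^{n − #cycles} = (−1)^{65−20} = (−1)^45 = -1.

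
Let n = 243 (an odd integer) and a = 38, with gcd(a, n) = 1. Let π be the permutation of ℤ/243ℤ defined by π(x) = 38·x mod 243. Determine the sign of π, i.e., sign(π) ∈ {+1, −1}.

Start at x=130: 130 → 80 → 124 → 95 → 208 → 128 → 4 → … (one orbit).
6 cycles of lengths [162, 54, 18, 6, 2, 1].
sign(π) = (−1)^{n − #cycles} = (−1)^{243−6} = (−1)^237 = -1.
Check: (38/243) = -1 by Zolotarev.

-1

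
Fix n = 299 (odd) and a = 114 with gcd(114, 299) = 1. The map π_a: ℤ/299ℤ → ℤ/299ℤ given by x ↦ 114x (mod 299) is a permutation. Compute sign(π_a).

-1

Trace 139: π^k(139) = [139, 298, 185, 160, 1, 114] for k=0..5.
Decompose π into cycles: lengths [6, 6, 6, 6, 6, 6, 6, 6, 6, 6, 6, 6, 6, 6, 6, 6, 6, 6, 6, 6, 6, 6, 6, 6, 6, 6, 6, 6, 6, 6, 6, 6, 6, 6, 6, 6, 6, 6, 6, 6, 6, 6, 6, 6, 6, 6, 2, 2, 2, 2, 2, 2, 2, 2, 2, 2, 2, 1] (58 cycles, including the fixed point 0).
58 cycles on 299: each ℓ→(−1)^(ℓ−1), product (−1)^241 = -1.
Zolotarev: (114|299) = -1, matching the cycle-count sign.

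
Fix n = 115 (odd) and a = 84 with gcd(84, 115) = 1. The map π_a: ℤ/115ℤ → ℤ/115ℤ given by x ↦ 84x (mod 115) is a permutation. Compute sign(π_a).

-1

Start at x=96: 96 → 14 → 26 → 114 → 31 → 74 → 6 → … (one orbit).
Decompose π into cycles: lengths [22, 22, 22, 22, 22, 2, 2, 1] (8 cycles, including the fixed point 0).
115 − 8 = 107 transpositions; sign(π) = (−1)^107 = -1.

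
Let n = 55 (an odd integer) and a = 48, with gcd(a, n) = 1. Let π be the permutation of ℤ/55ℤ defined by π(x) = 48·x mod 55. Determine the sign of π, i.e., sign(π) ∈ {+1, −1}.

-1

Trace 3: π^k(3) = [3, 34, 37, 16, 53, 14, 12] for k=0..6.
π_48 has 6 disjoint cycles with lengths [20, 20, 5, 5, 4, 1] on {0,…,54}.
sign(π) = (−1)^{n − #cycles} = (−1)^{55−6} = (−1)^49 = -1.
Via Zolotarev, sign(π_{48}) = (48|55) = -1.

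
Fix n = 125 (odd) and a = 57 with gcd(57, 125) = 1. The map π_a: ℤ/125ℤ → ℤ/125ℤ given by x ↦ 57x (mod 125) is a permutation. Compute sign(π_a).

-1

Start at x=1: 1 → 57 → 124 → 68 → 1 (one orbit).
32 cycles of lengths [4, 4, 4, 4, 4, 4, 4, 4, 4, 4, 4, 4, 4, 4, 4, 4, 4, 4, 4, 4, 4, 4, 4, 4, 4, 4, 4, 4, 4, 4, 4, 1].
32 cycles on 125: each ℓ→(−1)^(ℓ−1), product (−1)^93 = -1.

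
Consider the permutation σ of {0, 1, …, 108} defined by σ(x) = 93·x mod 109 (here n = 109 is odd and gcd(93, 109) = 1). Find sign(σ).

Start at x=71: 71 → 63 → 82 → 105 → 64 → 66 → 34 → … (one orbit).
The orbit structure of x ↦ 93x mod 109: 7 orbits of sizes [18, 18, 18, 18, 18, 18, 1].
sign(π) = (−1)^{n − #cycles} = (−1)^{109−7} = (−1)^102 = +1.
Via Zolotarev, sign(π_{93}) = (93|109) = +1.

+1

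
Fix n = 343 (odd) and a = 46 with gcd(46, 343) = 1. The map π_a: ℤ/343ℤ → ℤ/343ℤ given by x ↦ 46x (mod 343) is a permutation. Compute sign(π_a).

+1

Orbit of 106 under x↦46x: [106, 74, 317, 176, 207, 261, 1]… (length divides ord_343(46)).
π_46 has 7 disjoint cycles with lengths [147, 147, 21, 21, 3, 3, 1] on {0,…,342}.
343 − 7 = 336 transpositions; sign(π) = (−1)^336 = +1.
Via Zolotarev, sign(π_{46}) = (46|343) = +1.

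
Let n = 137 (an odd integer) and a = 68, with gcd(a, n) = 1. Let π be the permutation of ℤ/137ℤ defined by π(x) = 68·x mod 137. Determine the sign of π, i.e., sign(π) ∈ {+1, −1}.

+1

Orbit of 7 under x↦68x: [7, 65, 36, 119, 9, 64, 105]… (length divides ord_137(68)).
Cycle type of π: 68×2 + 1; total 3 cycles.
With 3 cycles on 137 points, sign = (−1)^{137−3} = +1.
The Jacobi symbol (68|137) = +1 (Zolotarev) agrees.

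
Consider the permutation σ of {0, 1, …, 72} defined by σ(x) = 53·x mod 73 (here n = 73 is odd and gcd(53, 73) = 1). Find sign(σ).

-1

Start at x=64: 64 → 34 → 50 → 22 → 71 → 40 → 3 → … (one orbit).
Cycle type of π: 72 + 1; total 2 cycles.
73 − 2 = 71 transpositions; sign(π) = (−1)^71 = -1.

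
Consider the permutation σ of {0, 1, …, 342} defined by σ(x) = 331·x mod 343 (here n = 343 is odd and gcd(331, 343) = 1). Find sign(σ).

Start at x=312: 312 → 29 → 338 → 60 → 309 → 65 → 249 → … (one orbit).
Cycle lengths of π_331 on ℤ/343ℤ: [147, 147, 21, 21, 3, 3, 1]; 7 cycles in total.
Σ(ℓ_i−1) = 343−7 = 336; sign = (−1)^336 = +1.
The Jacobi symbol (331|343) = +1 (Zolotarev) agrees.

+1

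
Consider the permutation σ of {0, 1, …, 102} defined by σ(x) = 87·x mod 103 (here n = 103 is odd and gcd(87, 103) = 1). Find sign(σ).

-1

Trace 17: π^k(17) = [17, 37, 26, 99, 64, 6, 7] for k=0..6.
Decompose π into cycles: lengths [102, 1] (2 cycles, including the fixed point 0).
Σ(ℓ_i−1) = 103−2 = 101; sign = (−1)^101 = -1.
The Jacobi symbol (87|103) = -1 (Zolotarev) agrees.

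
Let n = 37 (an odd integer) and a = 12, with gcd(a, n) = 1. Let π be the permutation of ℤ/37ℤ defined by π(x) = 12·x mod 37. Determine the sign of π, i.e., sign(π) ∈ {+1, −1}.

Start at x=16: 16 → 7 → 10 → 9 → 34 → 1 → 12 → … (one orbit).
5 cycles of lengths [9, 9, 9, 9, 1].
With 5 cycles on 37 points, sign = (−1)^{37−5} = +1.
Check: (12/37) = +1 by Zolotarev.

+1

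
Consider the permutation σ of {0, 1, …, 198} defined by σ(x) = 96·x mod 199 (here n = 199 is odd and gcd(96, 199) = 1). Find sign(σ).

-1

Orbit of 103 under x↦96x: [103, 137, 18, 136, 121, 74, 139]… (length divides ord_199(96)).
The orbit structure of x ↦ 96x mod 199: 10 orbits of sizes [22, 22, 22, 22, 22, 22, 22, 22, 22, 1].
n − c = 199 − 10 = 189; sign = (−1)^189 = -1.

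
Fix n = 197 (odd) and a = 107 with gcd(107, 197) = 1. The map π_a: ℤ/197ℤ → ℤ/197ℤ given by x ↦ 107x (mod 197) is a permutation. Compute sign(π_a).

+1

Start at x=181: 181 → 61 → 26 → 24 → 7 → 158 → 161 → … (one orbit).
The orbit structure of x ↦ 107x mod 197: 3 orbits of sizes [98, 98, 1].
3 cycles on 197: each ℓ→(−1)^(ℓ−1), product (−1)^194 = +1.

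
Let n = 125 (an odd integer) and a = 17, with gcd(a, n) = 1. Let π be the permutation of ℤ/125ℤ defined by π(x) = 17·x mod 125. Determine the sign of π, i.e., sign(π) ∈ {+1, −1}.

-1

Trace 119: π^k(119) = [119, 23, 16, 22, 124, 108, 86] for k=0..6.
4 cycles of lengths [100, 20, 4, 1].
With 4 cycles on 125 points, sign = (−1)^{125−4} = -1.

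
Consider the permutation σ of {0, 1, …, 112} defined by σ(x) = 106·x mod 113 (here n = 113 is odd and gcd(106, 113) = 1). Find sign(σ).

+1

Orbit of 109 under x↦106x: [109, 28, 30, 16, 1, 106, 49]… (length divides ord_113(106)).
The orbit structure of x ↦ 106x mod 113: 17 orbits of sizes [7, 7, 7, 7, 7, 7, 7, 7, 7, 7, 7, 7, 7, 7, 7, 7, 1].
17 cycles on 113: each ℓ→(−1)^(ℓ−1), product (−1)^96 = +1.
The Jacobi symbol (106|113) = +1 (Zolotarev) agrees.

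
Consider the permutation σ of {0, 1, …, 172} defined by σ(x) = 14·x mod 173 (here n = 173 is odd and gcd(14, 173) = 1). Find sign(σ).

+1

Trace 118: π^k(118) = [118, 95, 119, 109, 142, 85, 152] for k=0..6.
5 cycles of lengths [43, 43, 43, 43, 1].
sign(π) = (−1)^{n − #cycles} = (−1)^{173−5} = (−1)^168 = +1.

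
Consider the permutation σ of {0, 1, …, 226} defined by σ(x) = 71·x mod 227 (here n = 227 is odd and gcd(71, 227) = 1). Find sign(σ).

Orbit of 103 under x↦71x: [103, 49, 74, 33, 73, 189, 26]… (length divides ord_227(71)).
3 cycles of lengths [113, 113, 1].
With 3 cycles on 227 points, sign = (−1)^{227−3} = +1.

+1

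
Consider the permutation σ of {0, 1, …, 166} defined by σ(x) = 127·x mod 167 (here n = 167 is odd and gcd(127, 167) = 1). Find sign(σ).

+1

Orbit of 49 under x↦127x: [49, 44, 77, 93, 121, 3, 47]… (length divides ord_167(127)).
3 cycles of lengths [83, 83, 1].
167 − 3 = 164 transpositions; sign(π) = (−1)^164 = +1.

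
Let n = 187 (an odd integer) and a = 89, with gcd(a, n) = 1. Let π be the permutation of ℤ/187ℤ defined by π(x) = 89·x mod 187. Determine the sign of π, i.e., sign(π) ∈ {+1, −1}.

+1

Orbit of 67 under x↦89x: [67, 166, 1, 89]… (length divides ord_187(89)).
Decompose π into cycles: lengths [4, 4, 4, 4, 4, 4, 4, 4, 4, 4, 4, 4, 4, 4, 4, 4, 4, 4, 4, 4, 4, 4, 4, 4, 4, 4, 4, 4, 4, 4, 4, 4, 4, 4, 4, 4, 4, 4, 4, 4, 4, 4, 4, 4, 1, 1, 1, 1, 1, 1, 1, 1, 1, 1, 1] (55 cycles, including the fixed point 0).
55 cycles on 187: each ℓ→(−1)^(ℓ−1), product (−1)^132 = +1.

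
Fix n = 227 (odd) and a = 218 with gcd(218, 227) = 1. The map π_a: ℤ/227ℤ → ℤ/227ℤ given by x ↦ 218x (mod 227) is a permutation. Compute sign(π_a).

-1

Orbit of 129 under x↦218x: [129, 201, 7, 164, 113, 118, 73]… (length divides ord_227(218)).
2 cycles of lengths [226, 1].
227 − 2 = 225 transpositions; sign(π) = (−1)^225 = -1.
Check: (218/227) = -1 by Zolotarev.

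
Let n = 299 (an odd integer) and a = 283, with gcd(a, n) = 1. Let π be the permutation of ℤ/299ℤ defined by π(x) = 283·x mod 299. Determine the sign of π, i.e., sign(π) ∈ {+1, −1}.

Orbit of 185 under x↦283x: [185, 30, 118, 205, 9, 155, 211]… (length divides ord_299(283)).
Cycle type of π: 66×4 + 22 + 6×2 + 1; total 8 cycles.
n − c = 299 − 8 = 291; sign = (−1)^291 = -1.
Zolotarev: (283|299) = -1, matching the cycle-count sign.

-1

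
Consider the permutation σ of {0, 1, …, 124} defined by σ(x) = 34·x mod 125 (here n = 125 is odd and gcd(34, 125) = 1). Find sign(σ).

Orbit of 89 under x↦34x: [89, 26, 9, 56, 29, 111, 24]… (length divides ord_125(34)).
Decompose π into cycles: lengths [50, 50, 10, 10, 2, 2, 1] (7 cycles, including the fixed point 0).
With 7 cycles on 125 points, sign = (−1)^{125−7} = +1.

+1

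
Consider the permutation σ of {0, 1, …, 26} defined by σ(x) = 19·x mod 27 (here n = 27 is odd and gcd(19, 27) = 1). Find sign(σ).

+1

Start at x=19: 19 → 10 → 1 → 19 (one orbit).
Cycle lengths of π_19 on ℤ/27ℤ: [3, 3, 3, 3, 3, 3, 1, 1, 1, 1, 1, 1, 1, 1, 1]; 15 cycles in total.
sign(π) = (−1)^{n − #cycles} = (−1)^{27−15} = (−1)^12 = +1.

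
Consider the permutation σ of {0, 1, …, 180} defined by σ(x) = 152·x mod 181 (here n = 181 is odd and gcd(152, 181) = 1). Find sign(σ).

+1

Trace 176: π^k(176) = [176, 145, 139, 132, 154, 59, 99] for k=0..6.
Cycle type of π: 30×6 + 1; total 7 cycles.
With 7 cycles on 181 points, sign = (−1)^{181−7} = +1.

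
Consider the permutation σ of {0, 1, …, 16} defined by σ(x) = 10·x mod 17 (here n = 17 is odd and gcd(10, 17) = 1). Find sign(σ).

-1

Start at x=1: 1 → 10 → 15 → 14 → 4 → 6 → 9 → … (one orbit).
The orbit structure of x ↦ 10x mod 17: 2 orbits of sizes [16, 1].
sign(π) = (−1)^{n − #cycles} = (−1)^{17−2} = (−1)^15 = -1.
Via Zolotarev, sign(π_{10}) = (10|17) = -1.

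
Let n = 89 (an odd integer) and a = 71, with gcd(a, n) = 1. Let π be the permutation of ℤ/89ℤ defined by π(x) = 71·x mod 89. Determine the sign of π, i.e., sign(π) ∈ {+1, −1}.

+1

Start at x=39: 39 → 10 → 87 → 36 → 64 → 5 → 88 → … (one orbit).
The orbit structure of x ↦ 71x mod 89: 3 orbits of sizes [44, 44, 1].
sign(π) = (−1)^{n − #cycles} = (−1)^{89−3} = (−1)^86 = +1.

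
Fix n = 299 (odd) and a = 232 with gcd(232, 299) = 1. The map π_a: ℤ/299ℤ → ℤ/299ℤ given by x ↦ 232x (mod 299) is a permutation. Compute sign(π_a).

Orbit of 170 under x↦232x: [170, 271, 82, 187, 29, 150, 116]… (length divides ord_299(232)).
Decompose π into cycles: lengths [132, 132, 12, 11, 11, 1] (6 cycles, including the fixed point 0).
Σ(ℓ_i−1) = 299−6 = 293; sign = (−1)^293 = -1.
(232|299)_J = -1 (Zolotarev's lemma cross-check).

-1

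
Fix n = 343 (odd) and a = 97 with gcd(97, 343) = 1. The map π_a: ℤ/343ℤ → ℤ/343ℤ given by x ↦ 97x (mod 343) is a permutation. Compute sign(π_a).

Start at x=342: 342 → 246 → 195 → 50 → 48 → 197 → 244 → … (one orbit).
Cycle type of π: 14×21 + 2×24 + 1; total 46 cycles.
343 − 46 = 297 transpositions; sign(π) = (−1)^297 = -1.
Check: (97/343) = -1 by Zolotarev.

-1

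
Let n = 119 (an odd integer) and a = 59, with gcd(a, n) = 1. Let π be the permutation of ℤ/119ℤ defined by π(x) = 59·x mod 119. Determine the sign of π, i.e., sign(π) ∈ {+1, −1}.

-1

Orbit of 87 under x↦59x: [87, 16, 111, 4, 117, 1, 59]… (length divides ord_119(59)).
π_59 has 8 disjoint cycles with lengths [24, 24, 24, 24, 8, 8, 6, 1] on {0,…,118}.
With 8 cycles on 119 points, sign = (−1)^{119−8} = -1.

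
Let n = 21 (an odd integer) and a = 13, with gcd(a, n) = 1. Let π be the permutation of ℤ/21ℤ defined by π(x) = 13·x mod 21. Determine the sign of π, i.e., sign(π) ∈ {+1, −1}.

Trace 1: π^k(1) = [1, 13] for k=0..1.
The orbit structure of x ↦ 13x mod 21: 12 orbits of sizes [2, 2, 2, 2, 2, 2, 2, 2, 2, 1, 1, 1].
sign(π) = (−1)^{n − #cycles} = (−1)^{21−12} = (−1)^9 = -1.
Via Zolotarev, sign(π_{13}) = (13|21) = -1.

-1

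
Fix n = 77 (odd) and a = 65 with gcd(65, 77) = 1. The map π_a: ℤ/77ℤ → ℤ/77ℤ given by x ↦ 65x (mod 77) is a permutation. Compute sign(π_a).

-1

Start at x=65: 65 → 67 → 43 → 23 → 32 → 1 → 65 (one orbit).
Cycle lengths of π_65 on ℤ/77ℤ: [6, 6, 6, 6, 6, 6, 6, 6, 6, 6, 3, 3, 2, 2, 2, 2, 2, 1]; 18 cycles in total.
sign(π) = (−1)^{n − #cycles} = (−1)^{77−18} = (−1)^59 = -1.
Via Zolotarev, sign(π_{65}) = (65|77) = -1.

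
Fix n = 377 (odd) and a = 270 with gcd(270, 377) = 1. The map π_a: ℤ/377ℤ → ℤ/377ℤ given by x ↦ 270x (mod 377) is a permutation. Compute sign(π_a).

Trace 270: π^k(270) = [270, 139, 207, 94, 121, 248, 231] for k=0..6.
Cycle type of π: 42×8 + 14×2 + 6×2 + 1; total 13 cycles.
With 13 cycles on 377 points, sign = (−1)^{377−13} = +1.
The Jacobi symbol (270|377) = +1 (Zolotarev) agrees.

+1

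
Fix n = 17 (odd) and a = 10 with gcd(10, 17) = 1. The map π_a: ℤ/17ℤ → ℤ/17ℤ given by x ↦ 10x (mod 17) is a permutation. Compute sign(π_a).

Trace 15: π^k(15) = [15, 14, 4, 6, 9, 5, 16] for k=0..6.
Decompose π into cycles: lengths [16, 1] (2 cycles, including the fixed point 0).
n − c = 17 − 2 = 15; sign = (−1)^15 = -1.
The Jacobi symbol (10|17) = -1 (Zolotarev) agrees.

-1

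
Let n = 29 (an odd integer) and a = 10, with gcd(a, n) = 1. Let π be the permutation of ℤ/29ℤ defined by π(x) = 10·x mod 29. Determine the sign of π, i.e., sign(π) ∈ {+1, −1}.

Trace 7: π^k(7) = [7, 12, 4, 11, 23, 27, 9] for k=0..6.
π_10 has 2 disjoint cycles with lengths [28, 1] on {0,…,28}.
2 cycles on 29: each ℓ→(−1)^(ℓ−1), product (−1)^27 = -1.

-1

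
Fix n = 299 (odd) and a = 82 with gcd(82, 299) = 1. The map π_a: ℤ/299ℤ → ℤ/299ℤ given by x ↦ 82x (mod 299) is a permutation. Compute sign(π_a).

Orbit of 186 under x↦82x: [186, 3, 246, 139, 36, 261, 173]… (length divides ord_299(82)).
9 cycles of lengths [66, 66, 66, 66, 11, 11, 6, 6, 1].
299 − 9 = 290 transpositions; sign(π) = (−1)^290 = +1.

+1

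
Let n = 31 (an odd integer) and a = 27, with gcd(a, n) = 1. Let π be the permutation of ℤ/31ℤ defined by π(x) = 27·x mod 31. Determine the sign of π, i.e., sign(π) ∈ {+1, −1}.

Start at x=2: 2 → 23 → 1 → 27 → 16 → 29 → 8 → … (one orbit).
The orbit structure of x ↦ 27x mod 31: 4 orbits of sizes [10, 10, 10, 1].
With 4 cycles on 31 points, sign = (−1)^{31−4} = -1.
The Jacobi symbol (27|31) = -1 (Zolotarev) agrees.

-1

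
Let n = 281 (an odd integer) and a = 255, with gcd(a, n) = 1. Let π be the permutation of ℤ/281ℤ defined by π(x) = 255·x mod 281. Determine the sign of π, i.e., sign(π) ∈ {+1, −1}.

-1

Trace 248: π^k(248) = [248, 15, 172, 24, 219, 207, 238] for k=0..6.
The orbit structure of x ↦ 255x mod 281: 2 orbits of sizes [280, 1].
sign(π) = (−1)^{n − #cycles} = (−1)^{281−2} = (−1)^279 = -1.
The Jacobi symbol (255|281) = -1 (Zolotarev) agrees.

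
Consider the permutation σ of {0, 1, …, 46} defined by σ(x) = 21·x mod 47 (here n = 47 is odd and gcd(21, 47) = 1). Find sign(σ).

Orbit of 27 under x↦21x: [27, 3, 16, 7, 6, 32, 14]… (length divides ord_47(21)).
The orbit structure of x ↦ 21x mod 47: 3 orbits of sizes [23, 23, 1].
sign(π) = (−1)^{n − #cycles} = (−1)^{47−3} = (−1)^44 = +1.
Check: (21/47) = +1 by Zolotarev.

+1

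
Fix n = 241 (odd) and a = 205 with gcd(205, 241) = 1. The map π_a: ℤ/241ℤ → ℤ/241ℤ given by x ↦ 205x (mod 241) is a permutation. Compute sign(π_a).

+1

Orbit of 1 under x↦205x: [1, 205, 91, 98, 87]… (length divides ord_241(205)).
Cycle type of π: 5×48 + 1; total 49 cycles.
sign(π) = (−1)^{n − #cycles} = (−1)^{241−49} = (−1)^192 = +1.
Check: (205/241) = +1 by Zolotarev.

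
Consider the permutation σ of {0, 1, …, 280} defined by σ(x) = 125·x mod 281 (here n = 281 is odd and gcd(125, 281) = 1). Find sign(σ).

+1

Start at x=62: 62 → 163 → 143 → 172 → 144 → 16 → 33 → … (one orbit).
The orbit structure of x ↦ 125x mod 281: 3 orbits of sizes [140, 140, 1].
Σ(ℓ_i−1) = 281−3 = 278; sign = (−1)^278 = +1.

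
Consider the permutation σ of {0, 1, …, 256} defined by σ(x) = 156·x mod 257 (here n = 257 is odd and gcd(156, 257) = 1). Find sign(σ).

Orbit of 72 under x↦156x: [72, 181, 223, 93, 116, 106, 88]… (length divides ord_257(156)).
2 cycles of lengths [256, 1].
2 cycles on 257: each ℓ→(−1)^(ℓ−1), product (−1)^255 = -1.
Check: (156/257) = -1 by Zolotarev.

-1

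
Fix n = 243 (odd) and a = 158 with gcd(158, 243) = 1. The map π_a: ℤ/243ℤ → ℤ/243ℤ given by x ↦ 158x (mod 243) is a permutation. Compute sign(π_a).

-1

Trace 190: π^k(190) = [190, 131, 43, 233, 121, 164, 154] for k=0..6.
Cycle lengths of π_158 on ℤ/243ℤ: [162, 54, 18, 6, 2, 1]; 6 cycles in total.
n − c = 243 − 6 = 237; sign = (−1)^237 = -1.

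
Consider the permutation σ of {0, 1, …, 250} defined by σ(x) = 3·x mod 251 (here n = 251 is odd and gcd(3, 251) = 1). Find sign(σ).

+1

Start at x=123: 123 → 118 → 103 → 58 → 174 → 20 → 60 → … (one orbit).
Cycle lengths of π_3 on ℤ/251ℤ: [125, 125, 1]; 3 cycles in total.
251 − 3 = 248 transpositions; sign(π) = (−1)^248 = +1.
Via Zolotarev, sign(π_{3}) = (3|251) = +1.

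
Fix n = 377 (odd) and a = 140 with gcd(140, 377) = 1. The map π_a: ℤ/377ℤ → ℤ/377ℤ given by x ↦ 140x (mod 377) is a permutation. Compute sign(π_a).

Trace 1: π^k(1) = [1, 140, 373, 194, 16, 355, 313] for k=0..6.
π_140 has 15 disjoint cycles with lengths [42, 42, 42, 42, 42, 42, 42, 42, 7, 7, 7, 7, 6, 6, 1] on {0,…,376}.
15 cycles on 377: each ℓ→(−1)^(ℓ−1), product (−1)^362 = +1.
The Jacobi symbol (140|377) = +1 (Zolotarev) agrees.

+1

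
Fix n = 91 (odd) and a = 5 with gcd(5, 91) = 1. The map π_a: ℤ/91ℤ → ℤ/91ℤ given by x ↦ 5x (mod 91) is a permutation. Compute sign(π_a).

+1

Start at x=83: 83 → 51 → 73 → 1 → 5 → 25 → 34 → … (one orbit).
11 cycles of lengths [12, 12, 12, 12, 12, 12, 6, 4, 4, 4, 1].
With 11 cycles on 91 points, sign = (−1)^{91−11} = +1.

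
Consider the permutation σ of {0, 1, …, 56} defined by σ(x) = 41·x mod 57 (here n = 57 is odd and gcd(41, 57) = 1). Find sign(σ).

Start at x=41: 41 → 28 → 8 → 43 → 53 → 7 → 2 → … (one orbit).
The orbit structure of x ↦ 41x mod 57: 5 orbits of sizes [18, 18, 18, 2, 1].
sign(π) = (−1)^{n − #cycles} = (−1)^{57−5} = (−1)^52 = +1.

+1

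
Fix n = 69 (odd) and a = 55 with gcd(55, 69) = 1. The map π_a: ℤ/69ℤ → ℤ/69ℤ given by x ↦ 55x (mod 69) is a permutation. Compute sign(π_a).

Trace 58: π^k(58) = [58, 16, 52, 31, 49, 4, 13] for k=0..6.
Decompose π into cycles: lengths [11, 11, 11, 11, 11, 11, 1, 1, 1] (9 cycles, including the fixed point 0).
n − c = 69 − 9 = 60; sign = (−1)^60 = +1.

+1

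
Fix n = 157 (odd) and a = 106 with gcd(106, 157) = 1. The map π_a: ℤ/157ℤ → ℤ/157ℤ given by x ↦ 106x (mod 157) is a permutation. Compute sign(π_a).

Trace 126: π^k(126) = [126, 11, 67, 37, 154, 153, 47] for k=0..6.
Cycle type of π: 39×4 + 1; total 5 cycles.
Σ(ℓ_i−1) = 157−5 = 152; sign = (−1)^152 = +1.
The Jacobi symbol (106|157) = +1 (Zolotarev) agrees.

+1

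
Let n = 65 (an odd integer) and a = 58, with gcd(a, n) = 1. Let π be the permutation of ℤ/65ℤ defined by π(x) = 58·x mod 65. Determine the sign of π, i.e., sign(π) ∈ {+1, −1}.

Trace 61: π^k(61) = [61, 28, 64, 7, 16, 18, 4] for k=0..6.
The orbit structure of x ↦ 58x mod 65: 7 orbits of sizes [12, 12, 12, 12, 12, 4, 1].
65 − 7 = 58 transpositions; sign(π) = (−1)^58 = +1.
Via Zolotarev, sign(π_{58}) = (58|65) = +1.

+1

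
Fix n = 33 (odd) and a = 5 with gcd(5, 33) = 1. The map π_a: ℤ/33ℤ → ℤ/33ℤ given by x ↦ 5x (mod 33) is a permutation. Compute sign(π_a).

Trace 14: π^k(14) = [14, 4, 20, 1, 5, 25, 26] for k=0..6.
Cycle lengths of π_5 on ℤ/33ℤ: [10, 10, 5, 5, 2, 1]; 6 cycles in total.
Σ(ℓ_i−1) = 33−6 = 27; sign = (−1)^27 = -1.

-1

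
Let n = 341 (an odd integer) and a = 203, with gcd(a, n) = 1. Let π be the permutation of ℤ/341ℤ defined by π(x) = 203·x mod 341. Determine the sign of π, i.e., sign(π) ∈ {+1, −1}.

-1

Trace 158: π^k(158) = [158, 20, 309, 324, 300, 202, 86] for k=0..6.
Cycle lengths of π_203 on ℤ/341ℤ: [30, 30, 30, 30, 30, 30, 30, 30, 30, 30, 30, 5, 5, 1]; 14 cycles in total.
Σ(ℓ_i−1) = 341−14 = 327; sign = (−1)^327 = -1.
Check: (203/341) = -1 by Zolotarev.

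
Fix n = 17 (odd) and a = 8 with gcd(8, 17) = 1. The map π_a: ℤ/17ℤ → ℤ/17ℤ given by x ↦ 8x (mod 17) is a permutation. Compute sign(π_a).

Orbit of 15 under x↦8x: [15, 1, 8, 13, 2, 16, 9]… (length divides ord_17(8)).
3 cycles of lengths [8, 8, 1].
With 3 cycles on 17 points, sign = (−1)^{17−3} = +1.

+1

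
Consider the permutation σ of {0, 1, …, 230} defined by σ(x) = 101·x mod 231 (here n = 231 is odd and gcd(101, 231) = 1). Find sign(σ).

Trace 16: π^k(16) = [16, 230, 130, 194, 190, 17, 100] for k=0..6.
The orbit structure of x ↦ 101x mod 231: 14 orbits of sizes [30, 30, 30, 30, 30, 30, 10, 10, 10, 6, 6, 6, 2, 1].
sign(π) = (−1)^{n − #cycles} = (−1)^{231−14} = (−1)^217 = -1.

-1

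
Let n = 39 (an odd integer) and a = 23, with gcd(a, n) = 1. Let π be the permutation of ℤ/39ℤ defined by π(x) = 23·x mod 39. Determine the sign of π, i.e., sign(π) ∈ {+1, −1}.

-1

Trace 16: π^k(16) = [16, 17, 1, 23, 22, 38] for k=0..5.
π_23 has 8 disjoint cycles with lengths [6, 6, 6, 6, 6, 6, 2, 1] on {0,…,38}.
Σ(ℓ_i−1) = 39−8 = 31; sign = (−1)^31 = -1.
Check: (23/39) = -1 by Zolotarev.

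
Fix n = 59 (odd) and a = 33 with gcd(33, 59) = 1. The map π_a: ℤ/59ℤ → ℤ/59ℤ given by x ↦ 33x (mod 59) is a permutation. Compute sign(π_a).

Trace 29: π^k(29) = [29, 13, 16, 56, 19, 37, 41] for k=0..6.
Decompose π into cycles: lengths [58, 1] (2 cycles, including the fixed point 0).
sign(π) = (−1)^{n − #cycles} = (−1)^{59−2} = (−1)^57 = -1.
Zolotarev: (33|59) = -1, matching the cycle-count sign.

-1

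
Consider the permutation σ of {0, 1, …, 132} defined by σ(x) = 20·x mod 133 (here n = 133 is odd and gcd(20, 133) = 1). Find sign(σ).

-1

Start at x=1: 1 → 20 → 1 (one orbit).
Cycle type of π: 2×57 + 1×19; total 76 cycles.
133 − 76 = 57 transpositions; sign(π) = (−1)^57 = -1.
Check: (20/133) = -1 by Zolotarev.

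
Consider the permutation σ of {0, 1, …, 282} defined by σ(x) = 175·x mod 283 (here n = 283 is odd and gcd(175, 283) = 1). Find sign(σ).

+1

Trace 71: π^k(71) = [71, 256, 86, 51, 152, 281, 216] for k=0..6.
Cycle lengths of π_175 on ℤ/283ℤ: [47, 47, 47, 47, 47, 47, 1]; 7 cycles in total.
7 cycles on 283: each ℓ→(−1)^(ℓ−1), product (−1)^276 = +1.
(175|283)_J = +1 (Zolotarev's lemma cross-check).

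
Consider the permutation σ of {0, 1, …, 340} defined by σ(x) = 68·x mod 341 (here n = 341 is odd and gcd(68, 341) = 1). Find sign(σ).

Trace 216: π^k(216) = [216, 25, 336, 1, 68, 191, 30] for k=0..6.
Cycle type of π: 30×10 + 10 + 6×5 + 1; total 17 cycles.
With 17 cycles on 341 points, sign = (−1)^{341−17} = +1.

+1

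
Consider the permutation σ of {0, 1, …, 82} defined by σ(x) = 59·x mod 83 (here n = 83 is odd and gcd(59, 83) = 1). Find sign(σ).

+1

Start at x=25: 25 → 64 → 41 → 12 → 44 → 23 → 29 → … (one orbit).
π_59 has 3 disjoint cycles with lengths [41, 41, 1] on {0,…,82}.
3 cycles on 83: each ℓ→(−1)^(ℓ−1), product (−1)^80 = +1.
(59|83)_J = +1 (Zolotarev's lemma cross-check).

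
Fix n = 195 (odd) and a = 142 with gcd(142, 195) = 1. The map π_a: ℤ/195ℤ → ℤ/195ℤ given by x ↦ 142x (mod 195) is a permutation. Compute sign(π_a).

-1

Start at x=103: 103 → 1 → 142 → 79 → 103 (one orbit).
Decompose π into cycles: lengths [4, 4, 4, 4, 4, 4, 4, 4, 4, 4, 4, 4, 4, 4, 4, 4, 4, 4, 4, 4, 4, 4, 4, 4, 4, 4, 4, 4, 4, 4, 4, 4, 4, 4, 4, 4, 4, 4, 4, 2, 2, 2, 2, 2, 2, 2, 2, 2, 2, 2, 2, 2, 2, 2, 2, 2, 2, 1, 1, 1] (60 cycles, including the fixed point 0).
With 60 cycles on 195 points, sign = (−1)^{195−60} = -1.
Zolotarev: (142|195) = -1, matching the cycle-count sign.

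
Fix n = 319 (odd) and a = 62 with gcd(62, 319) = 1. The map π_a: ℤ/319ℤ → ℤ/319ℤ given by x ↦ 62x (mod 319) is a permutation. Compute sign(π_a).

-1

Start at x=190: 190 → 296 → 169 → 270 → 152 → 173 → 199 → … (one orbit).
π_62 has 8 disjoint cycles with lengths [70, 70, 70, 70, 14, 14, 10, 1] on {0,…,318}.
With 8 cycles on 319 points, sign = (−1)^{319−8} = -1.
Via Zolotarev, sign(π_{62}) = (62|319) = -1.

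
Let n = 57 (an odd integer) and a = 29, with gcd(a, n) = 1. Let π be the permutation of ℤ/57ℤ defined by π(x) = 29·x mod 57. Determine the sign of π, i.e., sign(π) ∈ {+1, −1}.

+1

Start at x=1: 1 → 29 → 43 → 50 → 25 → 41 → 49 → … (one orbit).
Cycle lengths of π_29 on ℤ/57ℤ: [18, 18, 18, 2, 1]; 5 cycles in total.
sign(π) = (−1)^{n − #cycles} = (−1)^{57−5} = (−1)^52 = +1.
Via Zolotarev, sign(π_{29}) = (29|57) = +1.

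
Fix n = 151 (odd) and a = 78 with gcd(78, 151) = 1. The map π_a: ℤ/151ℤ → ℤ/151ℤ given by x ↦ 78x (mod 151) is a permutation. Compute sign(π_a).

+1

Orbit of 19 under x↦78x: [19, 123, 81, 127, 91, 1, 78]… (length divides ord_151(78)).
The orbit structure of x ↦ 78x mod 151: 7 orbits of sizes [25, 25, 25, 25, 25, 25, 1].
151 − 7 = 144 transpositions; sign(π) = (−1)^144 = +1.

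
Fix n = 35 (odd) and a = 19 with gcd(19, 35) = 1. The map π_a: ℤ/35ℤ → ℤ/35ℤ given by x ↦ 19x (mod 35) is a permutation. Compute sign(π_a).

-1

Trace 1: π^k(1) = [1, 19, 11, 34, 16, 24] for k=0..5.
Cycle lengths of π_19 on ℤ/35ℤ: [6, 6, 6, 6, 6, 2, 2, 1]; 8 cycles in total.
With 8 cycles on 35 points, sign = (−1)^{35−8} = -1.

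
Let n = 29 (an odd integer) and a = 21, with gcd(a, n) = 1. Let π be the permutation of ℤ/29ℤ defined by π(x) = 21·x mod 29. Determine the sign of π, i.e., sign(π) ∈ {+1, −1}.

Trace 20: π^k(20) = [20, 14, 4, 26, 24, 11, 28] for k=0..6.
Decompose π into cycles: lengths [28, 1] (2 cycles, including the fixed point 0).
Σ(ℓ_i−1) = 29−2 = 27; sign = (−1)^27 = -1.

-1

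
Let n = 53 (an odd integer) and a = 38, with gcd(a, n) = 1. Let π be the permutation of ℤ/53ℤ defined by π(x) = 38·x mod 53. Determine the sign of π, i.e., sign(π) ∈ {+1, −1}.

Orbit of 9 under x↦38x: [9, 24, 11, 47, 37, 28, 4]… (length divides ord_53(38)).
Decompose π into cycles: lengths [26, 26, 1] (3 cycles, including the fixed point 0).
n − c = 53 − 3 = 50; sign = (−1)^50 = +1.
Via Zolotarev, sign(π_{38}) = (38|53) = +1.

+1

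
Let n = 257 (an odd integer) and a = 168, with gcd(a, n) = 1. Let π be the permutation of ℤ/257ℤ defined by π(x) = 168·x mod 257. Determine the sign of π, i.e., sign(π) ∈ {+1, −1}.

+1

Start at x=158: 158 → 73 → 185 → 240 → 228 → 11 → 49 → … (one orbit).
3 cycles of lengths [128, 128, 1].
3 cycles on 257: each ℓ→(−1)^(ℓ−1), product (−1)^254 = +1.
The Jacobi symbol (168|257) = +1 (Zolotarev) agrees.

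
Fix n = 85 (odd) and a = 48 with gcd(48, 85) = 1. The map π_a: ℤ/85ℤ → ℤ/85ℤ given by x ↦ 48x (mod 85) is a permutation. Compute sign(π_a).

+1

Start at x=59: 59 → 27 → 21 → 73 → 19 → 62 → 1 → … (one orbit).
Decompose π into cycles: lengths [16, 16, 16, 16, 16, 4, 1] (7 cycles, including the fixed point 0).
Σ(ℓ_i−1) = 85−7 = 78; sign = (−1)^78 = +1.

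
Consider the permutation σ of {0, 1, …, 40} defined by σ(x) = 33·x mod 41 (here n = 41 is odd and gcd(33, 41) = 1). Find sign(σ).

+1

Start at x=33: 33 → 23 → 21 → 37 → 32 → 31 → 39 → … (one orbit).
The orbit structure of x ↦ 33x mod 41: 3 orbits of sizes [20, 20, 1].
41 − 3 = 38 transpositions; sign(π) = (−1)^38 = +1.
Via Zolotarev, sign(π_{33}) = (33|41) = +1.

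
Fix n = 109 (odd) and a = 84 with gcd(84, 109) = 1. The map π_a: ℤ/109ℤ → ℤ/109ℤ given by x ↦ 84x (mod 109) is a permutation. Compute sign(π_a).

Orbit of 9 under x↦84x: [9, 102, 66, 94, 48, 108, 25]… (length divides ord_109(84)).
Cycle type of π: 54×2 + 1; total 3 cycles.
sign(π) = (−1)^{n − #cycles} = (−1)^{109−3} = (−1)^106 = +1.

+1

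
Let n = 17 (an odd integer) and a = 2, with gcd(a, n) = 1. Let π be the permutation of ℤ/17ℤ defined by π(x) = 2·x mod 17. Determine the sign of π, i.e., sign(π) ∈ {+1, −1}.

+1

Orbit of 13 under x↦2x: [13, 9, 1, 2, 4, 8, 16]… (length divides ord_17(2)).
3 cycles of lengths [8, 8, 1].
sign(π) = (−1)^{n − #cycles} = (−1)^{17−3} = (−1)^14 = +1.
The Jacobi symbol (2|17) = +1 (Zolotarev) agrees.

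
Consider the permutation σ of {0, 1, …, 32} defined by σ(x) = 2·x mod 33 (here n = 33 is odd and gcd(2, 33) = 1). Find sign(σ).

Orbit of 25 under x↦2x: [25, 17, 1, 2, 4, 8, 16]… (length divides ord_33(2)).
Decompose π into cycles: lengths [10, 10, 10, 2, 1] (5 cycles, including the fixed point 0).
sign(π) = (−1)^{n − #cycles} = (−1)^{33−5} = (−1)^28 = +1.
Check: (2/33) = +1 by Zolotarev.

+1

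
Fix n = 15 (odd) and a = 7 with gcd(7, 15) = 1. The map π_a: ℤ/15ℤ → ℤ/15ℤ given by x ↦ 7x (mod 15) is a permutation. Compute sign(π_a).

-1

Orbit of 1 under x↦7x: [1, 7, 4, 13]… (length divides ord_15(7)).
6 cycles of lengths [4, 4, 4, 1, 1, 1].
sign(π) = (−1)^{n − #cycles} = (−1)^{15−6} = (−1)^9 = -1.
Check: (7/15) = -1 by Zolotarev.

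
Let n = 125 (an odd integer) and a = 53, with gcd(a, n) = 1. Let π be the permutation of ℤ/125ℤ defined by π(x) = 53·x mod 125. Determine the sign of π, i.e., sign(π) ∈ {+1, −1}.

-1

Start at x=113: 113 → 114 → 42 → 101 → 103 → 84 → 77 → … (one orbit).
π_53 has 4 disjoint cycles with lengths [100, 20, 4, 1] on {0,…,124}.
sign(π) = (−1)^{n − #cycles} = (−1)^{125−4} = (−1)^121 = -1.
Check: (53/125) = -1 by Zolotarev.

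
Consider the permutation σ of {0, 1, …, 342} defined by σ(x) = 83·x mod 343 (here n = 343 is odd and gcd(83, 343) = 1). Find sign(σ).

-1

Orbit of 8 under x↦83x: [8, 321, 232, 48, 211, 20, 288]… (length divides ord_343(83)).
The orbit structure of x ↦ 83x mod 343: 10 orbits of sizes [98, 98, 98, 14, 14, 14, 2, 2, 2, 1].
With 10 cycles on 343 points, sign = (−1)^{343−10} = -1.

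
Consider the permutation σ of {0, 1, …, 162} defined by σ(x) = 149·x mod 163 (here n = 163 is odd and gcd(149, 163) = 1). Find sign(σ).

Start at x=142: 142 → 131 → 122 → 85 → 114 → 34 → 13 → … (one orbit).
Decompose π into cycles: lengths [162, 1] (2 cycles, including the fixed point 0).
sign(π) = (−1)^{n − #cycles} = (−1)^{163−2} = (−1)^161 = -1.
Zolotarev: (149|163) = -1, matching the cycle-count sign.

-1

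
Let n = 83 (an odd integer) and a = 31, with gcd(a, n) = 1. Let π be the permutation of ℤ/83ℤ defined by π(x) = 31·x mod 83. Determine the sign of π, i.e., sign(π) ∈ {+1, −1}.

+1

Trace 41: π^k(41) = [41, 26, 59, 3, 10, 61, 65] for k=0..6.
The orbit structure of x ↦ 31x mod 83: 3 orbits of sizes [41, 41, 1].
n − c = 83 − 3 = 80; sign = (−1)^80 = +1.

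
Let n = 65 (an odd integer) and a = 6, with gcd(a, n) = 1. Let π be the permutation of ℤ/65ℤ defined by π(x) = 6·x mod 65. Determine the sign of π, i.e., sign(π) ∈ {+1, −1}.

Trace 56: π^k(56) = [56, 11, 1, 6, 36, 21, 61] for k=0..6.
10 cycles of lengths [12, 12, 12, 12, 12, 1, 1, 1, 1, 1].
65 − 10 = 55 transpositions; sign(π) = (−1)^55 = -1.

-1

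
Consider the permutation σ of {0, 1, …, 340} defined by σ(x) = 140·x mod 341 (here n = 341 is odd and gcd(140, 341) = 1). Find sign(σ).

Start at x=1: 1 → 140 → 163 → 314 → 312 → 32 → 47 → … (one orbit).
Decompose π into cycles: lengths [10, 10, 10, 10, 10, 10, 10, 10, 10, 10, 10, 10, 10, 10, 10, 10, 10, 10, 10, 10, 10, 10, 10, 10, 10, 10, 10, 10, 10, 10, 10, 5, 5, 5, 5, 5, 5, 1] (38 cycles, including the fixed point 0).
n − c = 341 − 38 = 303; sign = (−1)^303 = -1.

-1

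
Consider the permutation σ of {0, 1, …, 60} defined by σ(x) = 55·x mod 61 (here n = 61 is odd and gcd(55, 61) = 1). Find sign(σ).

Trace 51: π^k(51) = [51, 60, 6, 25, 33, 46, 29] for k=0..6.
Decompose π into cycles: lengths [60, 1] (2 cycles, including the fixed point 0).
61 − 2 = 59 transpositions; sign(π) = (−1)^59 = -1.
Via Zolotarev, sign(π_{55}) = (55|61) = -1.

-1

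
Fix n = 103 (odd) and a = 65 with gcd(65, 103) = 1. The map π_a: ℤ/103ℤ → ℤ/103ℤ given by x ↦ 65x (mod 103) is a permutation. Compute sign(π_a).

Start at x=100: 100 → 11 → 97 → 22 → 91 → 44 → 79 → … (one orbit).
π_65 has 2 disjoint cycles with lengths [102, 1] on {0,…,102}.
Σ(ℓ_i−1) = 103−2 = 101; sign = (−1)^101 = -1.
Zolotarev: (65|103) = -1, matching the cycle-count sign.

-1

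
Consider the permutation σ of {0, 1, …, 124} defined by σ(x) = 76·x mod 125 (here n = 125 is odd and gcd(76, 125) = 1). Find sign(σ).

+1

Orbit of 26 under x↦76x: [26, 101, 51, 1, 76]… (length divides ord_125(76)).
45 cycles of lengths [5, 5, 5, 5, 5, 5, 5, 5, 5, 5, 5, 5, 5, 5, 5, 5, 5, 5, 5, 5, 1, 1, 1, 1, 1, 1, 1, 1, 1, 1, 1, 1, 1, 1, 1, 1, 1, 1, 1, 1, 1, 1, 1, 1, 1].
Σ(ℓ_i−1) = 125−45 = 80; sign = (−1)^80 = +1.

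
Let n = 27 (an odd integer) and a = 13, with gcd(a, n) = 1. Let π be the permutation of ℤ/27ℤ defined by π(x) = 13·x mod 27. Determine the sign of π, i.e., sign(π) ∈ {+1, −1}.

Start at x=25: 25 → 1 → 13 → 7 → 10 → 22 → 16 → … (one orbit).
Decompose π into cycles: lengths [9, 9, 3, 3, 1, 1, 1] (7 cycles, including the fixed point 0).
27 − 7 = 20 transpositions; sign(π) = (−1)^20 = +1.
Zolotarev: (13|27) = +1, matching the cycle-count sign.

+1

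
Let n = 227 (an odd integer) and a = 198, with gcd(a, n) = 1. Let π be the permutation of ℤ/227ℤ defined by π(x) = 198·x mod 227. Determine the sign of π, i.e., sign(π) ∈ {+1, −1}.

-1

Start at x=113: 113 → 128 → 147 → 50 → 139 → 55 → 221 → … (one orbit).
2 cycles of lengths [226, 1].
n − c = 227 − 2 = 225; sign = (−1)^225 = -1.
Via Zolotarev, sign(π_{198}) = (198|227) = -1.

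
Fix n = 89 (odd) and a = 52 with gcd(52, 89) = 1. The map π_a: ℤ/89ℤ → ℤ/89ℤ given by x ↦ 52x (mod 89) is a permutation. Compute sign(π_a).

-1

Start at x=12: 12 → 1 → 52 → 34 → 77 → 88 → 37 → … (one orbit).
The orbit structure of x ↦ 52x mod 89: 12 orbits of sizes [8, 8, 8, 8, 8, 8, 8, 8, 8, 8, 8, 1].
sign(π) = (−1)^{n − #cycles} = (−1)^{89−12} = (−1)^77 = -1.
Zolotarev: (52|89) = -1, matching the cycle-count sign.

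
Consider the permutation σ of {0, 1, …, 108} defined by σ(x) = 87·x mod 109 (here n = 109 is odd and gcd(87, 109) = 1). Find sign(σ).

Start at x=46: 46 → 78 → 28 → 38 → 36 → 80 → 93 → … (one orbit).
The orbit structure of x ↦ 87x mod 109: 3 orbits of sizes [54, 54, 1].
109 − 3 = 106 transpositions; sign(π) = (−1)^106 = +1.
Check: (87/109) = +1 by Zolotarev.

+1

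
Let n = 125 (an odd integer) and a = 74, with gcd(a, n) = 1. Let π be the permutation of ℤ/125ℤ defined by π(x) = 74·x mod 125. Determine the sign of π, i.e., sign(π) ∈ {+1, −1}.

+1

Orbit of 49 under x↦74x: [49, 1, 74, 101, 99, 76, 124]… (length divides ord_125(74)).
Cycle type of π: 10×10 + 2×12 + 1; total 23 cycles.
125 − 23 = 102 transpositions; sign(π) = (−1)^102 = +1.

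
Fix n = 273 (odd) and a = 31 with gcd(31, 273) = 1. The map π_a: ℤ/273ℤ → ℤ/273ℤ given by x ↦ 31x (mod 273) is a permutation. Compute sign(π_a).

Orbit of 34 under x↦31x: [34, 235, 187, 64, 73, 79, 265]… (length divides ord_273(31)).
π_31 has 33 disjoint cycles with lengths [12, 12, 12, 12, 12, 12, 12, 12, 12, 12, 12, 12, 12, 12, 12, 12, 12, 12, 6, 6, 6, 4, 4, 4, 4, 4, 4, 4, 4, 4, 1, 1, 1] on {0,…,272}.
33 cycles on 273: each ℓ→(−1)^(ℓ−1), product (−1)^240 = +1.

+1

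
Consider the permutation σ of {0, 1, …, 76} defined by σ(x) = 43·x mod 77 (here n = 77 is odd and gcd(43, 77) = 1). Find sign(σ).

Trace 43: π^k(43) = [43, 1] for k=0..1.
π_43 has 42 disjoint cycles with lengths [2, 2, 2, 2, 2, 2, 2, 2, 2, 2, 2, 2, 2, 2, 2, 2, 2, 2, 2, 2, 2, 2, 2, 2, 2, 2, 2, 2, 2, 2, 2, 2, 2, 2, 2, 1, 1, 1, 1, 1, 1, 1] on {0,…,76}.
42 cycles on 77: each ℓ→(−1)^(ℓ−1), product (−1)^35 = -1.

-1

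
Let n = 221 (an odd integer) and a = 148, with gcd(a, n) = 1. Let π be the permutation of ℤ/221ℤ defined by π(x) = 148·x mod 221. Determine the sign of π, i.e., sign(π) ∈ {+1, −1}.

Orbit of 31 under x↦148x: [31, 168, 112, 1, 148, 25, 164]… (length divides ord_221(148)).
Decompose π into cycles: lengths [16, 16, 16, 16, 16, 16, 16, 16, 16, 16, 16, 16, 16, 4, 4, 4, 1] (17 cycles, including the fixed point 0).
n − c = 221 − 17 = 204; sign = (−1)^204 = +1.

+1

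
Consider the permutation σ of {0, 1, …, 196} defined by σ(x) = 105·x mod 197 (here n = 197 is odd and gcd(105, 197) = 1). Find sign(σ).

Orbit of 104 under x↦105x: [104, 85, 60, 193, 171, 28, 182]… (length divides ord_197(105)).
Cycle type of π: 49×4 + 1; total 5 cycles.
n − c = 197 − 5 = 192; sign = (−1)^192 = +1.
Zolotarev: (105|197) = +1, matching the cycle-count sign.

+1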